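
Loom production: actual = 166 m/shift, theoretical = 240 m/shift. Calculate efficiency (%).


Formula: Efficiency% = (Actual output / Theoretical output) * 100
Efficiency% = (166 / 240) * 100
Efficiency% = 0.691667 * 100 = 69.1667% ≈ 69.2%

69.2%


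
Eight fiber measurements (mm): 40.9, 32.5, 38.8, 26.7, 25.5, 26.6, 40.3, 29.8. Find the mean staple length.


Formula: Mean = sum of lengths / count
Sum = 40.9 + 32.5 + 38.8 + 26.7 + 25.5 + 26.6 + 40.3 + 29.8
Sum = 261.1 mm
Mean = 261.1 / 8 = 32.64 mm

32.64 mm


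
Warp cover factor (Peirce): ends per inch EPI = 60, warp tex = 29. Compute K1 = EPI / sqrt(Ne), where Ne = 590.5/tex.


Formula: K1 = EPI / sqrt(Ne), with Ne = 590.5 / tex_warp
Step 1: Ne = 590.5 / 29 = 20.362
Step 2: sqrt(Ne) = sqrt(20.362) = 4.5124
Step 3: K1 = 60 / 4.5124 = 13.3

13.3


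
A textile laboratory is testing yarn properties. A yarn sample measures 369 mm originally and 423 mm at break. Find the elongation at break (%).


Formula: Elongation (%) = ((L_break - L0) / L0) * 100
Step 1: Extension = 423 - 369 = 54 mm
Step 2: Elongation = (54 / 369) * 100
Step 3: Elongation = 0.146341 * 100 = 14.6341% ≈ 14.6%

14.6%


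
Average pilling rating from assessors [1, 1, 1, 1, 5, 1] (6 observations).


Formula: Mean = sum / count
Sum = 1 + 1 + 1 + 1 + 5 + 1 = 10
Mean = 10 / 6 = 1.7

1.7


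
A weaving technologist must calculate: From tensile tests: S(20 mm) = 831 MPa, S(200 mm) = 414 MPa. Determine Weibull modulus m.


Formula: m = ln(L1/L2) / ln(S2/S1)
Step 1: ln(L1/L2) = ln(20/200) = -2.30259
Step 2: S2/S1 = 414/831 = 0.49819
Step 3: ln(S2/S1) = ln(0.49819) = -0.69677
Step 4: m = -2.30259 / -0.69677 = 3.30

3.30 (Weibull m)


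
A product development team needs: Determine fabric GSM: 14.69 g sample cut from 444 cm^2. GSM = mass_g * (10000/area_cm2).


Formula: GSM = mass_g / area_m2
Step 1: Convert area: 444 cm^2 = 444 / 10000 = 0.0444 m^2
Step 2: GSM = 14.69 g / 0.0444 m^2 = 330.9 g/m^2

330.9 g/m^2


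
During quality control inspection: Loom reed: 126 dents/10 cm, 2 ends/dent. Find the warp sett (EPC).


Formula: EPC = (dents per 10 cm * ends per dent) / 10
Step 1: Total ends per 10 cm = 126 * 2 = 252
Step 2: EPC = 252 / 10 = 25.2 ends/cm

25.2 ends/cm


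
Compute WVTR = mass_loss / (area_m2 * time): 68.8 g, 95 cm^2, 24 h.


Formula: WVTR = mass_loss / (area * time)
Step 1: Convert area: 95 cm^2 = 0.0095 m^2
Step 2: WVTR = 68.8 g / (0.0095 m^2 * 24 h)
Step 3: WVTR = 68.8 / 0.228 = 301.8 g/m^2/h

301.8 g/m^2/h


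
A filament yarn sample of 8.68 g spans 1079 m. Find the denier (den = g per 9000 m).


Formula: den = (mass_g / length_m) * 9000
Substituting: den = (8.68 / 1079) * 9000
Intermediate: 8.68 / 1079 = 0.00804449 g/m
den = 0.00804449 * 9000 = 72.4 denier

72.4 denier


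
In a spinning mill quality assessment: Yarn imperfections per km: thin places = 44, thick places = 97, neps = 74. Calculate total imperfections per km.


Formula: Total = thin places + thick places + neps
Total = 44 + 97 + 74
Total = 215 imperfections/km

215 imperfections/km


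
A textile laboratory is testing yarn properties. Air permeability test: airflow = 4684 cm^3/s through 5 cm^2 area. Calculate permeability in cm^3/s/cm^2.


Formula: Air Permeability = Airflow / Test Area
AP = 4684 cm^3/s / 5 cm^2
AP = 936.8 cm^3/s/cm^2

936.8 cm^3/s/cm^2


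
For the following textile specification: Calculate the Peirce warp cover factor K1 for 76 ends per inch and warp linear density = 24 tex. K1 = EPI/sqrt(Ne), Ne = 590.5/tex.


Formula: K1 = EPI / sqrt(Ne), with Ne = 590.5 / tex_warp
Step 1: Ne = 590.5 / 24 = 24.604
Step 2: sqrt(Ne) = sqrt(24.604) = 4.9602
Step 3: K1 = 76 / 4.9602 = 15.3

15.3


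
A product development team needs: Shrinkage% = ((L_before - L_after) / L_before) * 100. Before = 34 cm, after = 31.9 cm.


Formula: Shrinkage% = ((L_before - L_after) / L_before) * 100
Step 1: Shrinkage = 34 - 31.9 = 2.1 cm
Step 2: Shrinkage% = (2.1 / 34) * 100
Step 3: Shrinkage% = 0.061765 * 100 = 6.1765% ≈ 6.2%

6.2%


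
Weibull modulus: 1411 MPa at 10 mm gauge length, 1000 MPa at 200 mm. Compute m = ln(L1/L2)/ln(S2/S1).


Formula: m = ln(L1/L2) / ln(S2/S1)
Step 1: ln(L1/L2) = ln(10/200) = -2.99573
Step 2: S2/S1 = 1000/1411 = 0.70872
Step 3: ln(S2/S1) = ln(0.70872) = -0.34429
Step 4: m = -2.99573 / -0.34429 = 8.70

8.70 (Weibull m)


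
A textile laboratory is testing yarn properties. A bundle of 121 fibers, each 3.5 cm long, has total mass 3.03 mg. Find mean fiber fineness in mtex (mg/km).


Formula: fineness (mtex) = mass (mg) / total length (km) = (mass_mg / total_length_m) * 1000
Step 1: Convert fiber length: 3.5 cm = 0.035 m
Step 2: Total fiber length = 121 * 0.035 = 4.235 m
Step 3: Linear density = 3.03 mg / 4.235 m = 0.7155 mg/m
Step 4: fineness = 0.7155 * 1000 = 715.5 mtex

715.5 mtex


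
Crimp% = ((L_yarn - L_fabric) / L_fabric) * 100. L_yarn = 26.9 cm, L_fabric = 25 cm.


Formula: Crimp% = ((L_yarn - L_fabric) / L_fabric) * 100
Step 1: Extension = 26.9 - 25 = 1.9 cm
Step 2: Crimp% = (1.9 / 25) * 100
Step 3: Crimp% = 0.076 * 100 = 7.6%

7.6%


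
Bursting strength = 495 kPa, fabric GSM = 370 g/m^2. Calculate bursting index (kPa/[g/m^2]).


Formula: Bursting Index = Bursting Strength / Fabric GSM
BI = 495 kPa / 370 g/m^2
BI = 1.338 kPa/(g/m^2)

1.338 kPa/(g/m^2)


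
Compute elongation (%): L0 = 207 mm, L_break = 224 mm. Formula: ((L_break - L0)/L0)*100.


Formula: Elongation (%) = ((L_break - L0) / L0) * 100
Step 1: Extension = 224 - 207 = 17 mm
Step 2: Elongation = (17 / 207) * 100
Step 3: Elongation = 0.082126 * 100 = 8.2126% ≈ 8.2%

8.2%


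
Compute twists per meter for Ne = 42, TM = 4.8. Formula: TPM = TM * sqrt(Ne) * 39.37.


Formula: TPM = TM * sqrt(Ne) * 39.37
Step 1: sqrt(Ne) = sqrt(42) = 6.4807
Step 2: TM * sqrt(Ne) = 4.8 * 6.4807 = 31.1074
Step 3: TPM = 31.1074 * 39.37 = 1225 twists/m

1225 twists/m


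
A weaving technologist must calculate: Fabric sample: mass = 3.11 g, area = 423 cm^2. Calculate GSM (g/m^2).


Formula: GSM = mass_g / area_m2
Step 1: Convert area: 423 cm^2 = 423 / 10000 = 0.0423 m^2
Step 2: GSM = 3.11 g / 0.0423 m^2 = 73.5 g/m^2

73.5 g/m^2


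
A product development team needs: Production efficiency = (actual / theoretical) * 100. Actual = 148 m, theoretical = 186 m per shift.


Formula: Efficiency% = (Actual output / Theoretical output) * 100
Efficiency% = (148 / 186) * 100
Efficiency% = 0.795699 * 100 = 79.5699% ≈ 79.6%

79.6%


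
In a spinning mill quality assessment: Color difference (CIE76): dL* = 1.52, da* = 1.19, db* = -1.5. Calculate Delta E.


Formula: Delta E = sqrt(dL*^2 + da*^2 + db*^2)
Step 1: dL*^2 = 1.52^2 = 2.3104
Step 2: da*^2 = 1.19^2 = 1.4161
Step 3: db*^2 = (-1.5)^2 = 2.25
Step 4: Sum = 2.3104 + 1.4161 + 2.25 = 5.9765
Step 5: Delta E = sqrt(5.9765) = 2.44

2.44 Delta E


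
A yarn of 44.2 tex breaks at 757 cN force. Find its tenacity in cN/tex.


Formula: Tenacity = Breaking force / Linear density
Tenacity = 757 cN / 44.2 tex
Tenacity = 17.13 cN/tex

17.13 cN/tex


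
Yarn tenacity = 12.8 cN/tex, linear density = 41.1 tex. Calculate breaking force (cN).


Formula: Breaking force = Tenacity * Linear density
F = 12.8 cN/tex * 41.1 tex
F = 526.08 cN

526.08 cN


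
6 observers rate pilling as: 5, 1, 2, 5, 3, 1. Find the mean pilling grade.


Formula: Mean = sum / count
Sum = 5 + 1 + 2 + 5 + 3 + 1 = 17
Mean = 17 / 6 = 2.8

2.8


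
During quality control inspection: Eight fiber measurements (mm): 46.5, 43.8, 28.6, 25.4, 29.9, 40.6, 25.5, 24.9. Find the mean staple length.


Formula: Mean = sum of lengths / count
Sum = 46.5 + 43.8 + 28.6 + 25.4 + 29.9 + 40.6 + 25.5 + 24.9
Sum = 265.2 mm
Mean = 265.2 / 8 = 33.15 mm

33.15 mm


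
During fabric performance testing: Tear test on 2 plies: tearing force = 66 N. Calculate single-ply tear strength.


Formula: Per-ply strength = Total force / Number of plies
Per-ply = 66 N / 2
Per-ply = 33 N

33 N


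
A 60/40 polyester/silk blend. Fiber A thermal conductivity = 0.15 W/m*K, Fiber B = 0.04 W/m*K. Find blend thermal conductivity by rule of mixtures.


Formula: Blend property = (fraction_A * property_A) + (fraction_B * property_B)
Step 1: Contribution A = 60/100 * 0.15 W/m*K = 0.09 W/m*K
Step 2: Contribution B = 40/100 * 0.04 W/m*K = 0.016 W/m*K
Step 3: Blend thermal conductivity = 0.09 + 0.016 = 0.106 W/m*K

0.106 W/m*K


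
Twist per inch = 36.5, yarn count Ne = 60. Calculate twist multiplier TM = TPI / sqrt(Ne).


Formula: TM = TPI / sqrt(Ne)
Step 1: sqrt(Ne) = sqrt(60) = 7.746
Step 2: TM = 36.5 / 7.746 = 4.71

4.71 TM


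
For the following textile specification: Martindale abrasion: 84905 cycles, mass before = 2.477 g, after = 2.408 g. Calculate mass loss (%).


Formula: Mass loss% = ((m_before - m_after) / m_before) * 100
Step 1: Mass loss = 2.477 - 2.408 = 0.069 g
Step 2: Ratio = 0.069 / 2.477 = 0.0278563
Step 3: Mass loss% = 0.0278563 * 100 = 2.78563% ≈ 2.79%

2.79%


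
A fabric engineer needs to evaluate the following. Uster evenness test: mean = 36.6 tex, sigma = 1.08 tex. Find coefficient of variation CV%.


Formula: CV% = (standard deviation / mean) * 100
Step 1: Ratio = 1.08 / 36.6 = 0.029508
Step 2: CV% = 0.029508 * 100 = 2.9508% ≈ 3.0%

3.0%


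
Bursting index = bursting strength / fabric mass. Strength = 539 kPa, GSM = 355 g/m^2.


Formula: Bursting Index = Bursting Strength / Fabric GSM
BI = 539 kPa / 355 g/m^2
BI = 1.518 kPa/(g/m^2)

1.518 kPa/(g/m^2)


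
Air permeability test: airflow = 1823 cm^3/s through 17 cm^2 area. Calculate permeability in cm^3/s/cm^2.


Formula: Air Permeability = Airflow / Test Area
AP = 1823 cm^3/s / 17 cm^2
AP = 107.2 cm^3/s/cm^2

107.2 cm^3/s/cm^2


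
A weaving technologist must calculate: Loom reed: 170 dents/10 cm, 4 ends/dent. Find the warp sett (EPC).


Formula: EPC = (dents per 10 cm * ends per dent) / 10
Step 1: Total ends per 10 cm = 170 * 4 = 680
Step 2: EPC = 680 / 10 = 68.0 ends/cm

68.0 ends/cm


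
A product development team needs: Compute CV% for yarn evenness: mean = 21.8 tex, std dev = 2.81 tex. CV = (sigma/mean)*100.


Formula: CV% = (standard deviation / mean) * 100
Step 1: Ratio = 2.81 / 21.8 = 0.128899
Step 2: CV% = 0.128899 * 100 = 12.8899% ≈ 12.9%

12.9%


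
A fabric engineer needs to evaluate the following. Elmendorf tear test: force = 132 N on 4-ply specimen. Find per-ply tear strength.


Formula: Per-ply strength = Total force / Number of plies
Per-ply = 132 N / 4
Per-ply = 33 N

33 N


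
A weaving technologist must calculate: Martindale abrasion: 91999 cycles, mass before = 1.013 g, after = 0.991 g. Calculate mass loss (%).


Formula: Mass loss% = ((m_before - m_after) / m_before) * 100
Step 1: Mass loss = 1.013 - 0.991 = 0.022 g
Step 2: Ratio = 0.022 / 1.013 = 0.0217177
Step 3: Mass loss% = 0.0217177 * 100 = 2.17177% ≈ 2.17%

2.17%


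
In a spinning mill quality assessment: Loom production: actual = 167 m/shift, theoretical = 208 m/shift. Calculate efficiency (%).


Formula: Efficiency% = (Actual output / Theoretical output) * 100
Efficiency% = (167 / 208) * 100
Efficiency% = 0.802885 * 100 = 80.2885% ≈ 80.3%

80.3%


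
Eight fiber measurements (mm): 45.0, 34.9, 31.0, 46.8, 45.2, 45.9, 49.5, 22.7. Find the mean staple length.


Formula: Mean = sum of lengths / count
Sum = 45.0 + 34.9 + 31.0 + 46.8 + 45.2 + 45.9 + 49.5 + 22.7
Sum = 321.0 mm
Mean = 321.0 / 8 = 40.13 mm

40.13 mm


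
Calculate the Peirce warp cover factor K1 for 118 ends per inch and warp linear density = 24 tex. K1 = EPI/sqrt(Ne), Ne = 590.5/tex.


Formula: K1 = EPI / sqrt(Ne), with Ne = 590.5 / tex_warp
Step 1: Ne = 590.5 / 24 = 24.604
Step 2: sqrt(Ne) = sqrt(24.604) = 4.9602
Step 3: K1 = 118 / 4.9602 = 23.8

23.8


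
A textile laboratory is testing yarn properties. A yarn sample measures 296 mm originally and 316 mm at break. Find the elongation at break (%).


Formula: Elongation (%) = ((L_break - L0) / L0) * 100
Step 1: Extension = 316 - 296 = 20 mm
Step 2: Elongation = (20 / 296) * 100
Step 3: Elongation = 0.067568 * 100 = 6.7568% ≈ 6.8%

6.8%


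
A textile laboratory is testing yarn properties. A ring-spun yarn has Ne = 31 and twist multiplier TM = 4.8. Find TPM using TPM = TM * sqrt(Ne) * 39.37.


Formula: TPM = TM * sqrt(Ne) * 39.37
Step 1: sqrt(Ne) = sqrt(31) = 5.5678
Step 2: TM * sqrt(Ne) = 4.8 * 5.5678 = 26.7254
Step 3: TPM = 26.7254 * 39.37 = 1052 twists/m

1052 twists/m


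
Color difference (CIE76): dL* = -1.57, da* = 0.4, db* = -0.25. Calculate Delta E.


Formula: Delta E = sqrt(dL*^2 + da*^2 + db*^2)
Step 1: dL*^2 = (-1.57)^2 = 2.4649
Step 2: da*^2 = 0.4^2 = 0.16
Step 3: db*^2 = (-0.25)^2 = 0.0625
Step 4: Sum = 2.4649 + 0.16 + 0.0625 = 2.6874
Step 5: Delta E = sqrt(2.6874) = 1.64

1.64 Delta E


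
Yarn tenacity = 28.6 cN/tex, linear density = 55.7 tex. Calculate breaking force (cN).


Formula: Breaking force = Tenacity * Linear density
F = 28.6 cN/tex * 55.7 tex
F = 1593.02 cN

1593.02 cN


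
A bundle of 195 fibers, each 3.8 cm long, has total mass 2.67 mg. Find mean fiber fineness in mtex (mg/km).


Formula: fineness (mtex) = mass (mg) / total length (km) = (mass_mg / total_length_m) * 1000
Step 1: Convert fiber length: 3.8 cm = 0.038 m
Step 2: Total fiber length = 195 * 0.038 = 7.41 m
Step 3: Linear density = 2.67 mg / 7.41 m = 0.3603 mg/m
Step 4: fineness = 0.3603 * 1000 = 360.3 mtex

360.3 mtex


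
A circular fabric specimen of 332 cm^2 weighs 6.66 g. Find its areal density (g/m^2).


Formula: GSM = mass_g / area_m2
Step 1: Convert area: 332 cm^2 = 332 / 10000 = 0.0332 m^2
Step 2: GSM = 6.66 g / 0.0332 m^2 = 200.6 g/m^2

200.6 g/m^2


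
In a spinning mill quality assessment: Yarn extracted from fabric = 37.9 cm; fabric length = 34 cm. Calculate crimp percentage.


Formula: Crimp% = ((L_yarn - L_fabric) / L_fabric) * 100
Step 1: Extension = 37.9 - 34 = 3.9 cm
Step 2: Crimp% = (3.9 / 34) * 100
Step 3: Crimp% = 0.114706 * 100 = 11.4706% ≈ 11.5%

11.5%


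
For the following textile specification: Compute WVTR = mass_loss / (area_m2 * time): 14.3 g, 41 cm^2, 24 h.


Formula: WVTR = mass_loss / (area * time)
Step 1: Convert area: 41 cm^2 = 0.0041 m^2
Step 2: WVTR = 14.3 g / (0.0041 m^2 * 24 h)
Step 3: WVTR = 14.3 / 0.0984 = 145.3 g/m^2/h

145.3 g/m^2/h


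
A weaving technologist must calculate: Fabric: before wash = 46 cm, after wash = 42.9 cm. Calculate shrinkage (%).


Formula: Shrinkage% = ((L_before - L_after) / L_before) * 100
Step 1: Shrinkage = 46 - 42.9 = 3.1 cm
Step 2: Shrinkage% = (3.1 / 46) * 100
Step 3: Shrinkage% = 0.067391 * 100 = 6.7391% ≈ 6.7%

6.7%


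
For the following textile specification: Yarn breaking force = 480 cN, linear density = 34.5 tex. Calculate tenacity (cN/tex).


Formula: Tenacity = Breaking force / Linear density
Tenacity = 480 cN / 34.5 tex
Tenacity = 13.91 cN/tex

13.91 cN/tex


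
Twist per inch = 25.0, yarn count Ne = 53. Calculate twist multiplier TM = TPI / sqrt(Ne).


Formula: TM = TPI / sqrt(Ne)
Step 1: sqrt(Ne) = sqrt(53) = 7.2801
Step 2: TM = 25.0 / 7.2801 = 3.43

3.43 TM


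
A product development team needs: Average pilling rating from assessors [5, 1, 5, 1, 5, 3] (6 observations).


Formula: Mean = sum / count
Sum = 5 + 1 + 5 + 1 + 5 + 3 = 20
Mean = 20 / 6 = 3.3

3.3


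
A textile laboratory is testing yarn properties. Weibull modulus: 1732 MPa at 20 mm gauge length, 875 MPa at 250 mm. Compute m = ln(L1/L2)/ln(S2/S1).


Formula: m = ln(L1/L2) / ln(S2/S1)
Step 1: ln(L1/L2) = ln(20/250) = -2.52573
Step 2: S2/S1 = 875/1732 = 0.5052
Step 3: ln(S2/S1) = ln(0.5052) = -0.68280
Step 4: m = -2.52573 / -0.68280 = 3.70

3.70 (Weibull m)


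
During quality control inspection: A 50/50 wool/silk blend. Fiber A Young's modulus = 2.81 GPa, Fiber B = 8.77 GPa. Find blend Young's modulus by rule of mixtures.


Formula: Blend property = (fraction_A * property_A) + (fraction_B * property_B)
Step 1: Contribution A = 50/100 * 2.81 GPa = 1.405 GPa
Step 2: Contribution B = 50/100 * 8.77 GPa = 4.385 GPa
Step 3: Blend Young's modulus = 1.405 + 4.385 = 5.79 GPa

5.79 GPa


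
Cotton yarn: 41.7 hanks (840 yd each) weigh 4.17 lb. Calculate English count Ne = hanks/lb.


Formula: Ne = hanks / mass_lb
Substituting: Ne = 41.7 / 4.17
Ne = 10.0

10.0 Ne


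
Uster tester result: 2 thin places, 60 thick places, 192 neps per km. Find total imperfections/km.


Formula: Total = thin places + thick places + neps
Total = 2 + 60 + 192
Total = 254 imperfections/km

254 imperfections/km


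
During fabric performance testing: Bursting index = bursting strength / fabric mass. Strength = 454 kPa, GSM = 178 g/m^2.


Formula: Bursting Index = Bursting Strength / Fabric GSM
BI = 454 kPa / 178 g/m^2
BI = 2.551 kPa/(g/m^2)

2.551 kPa/(g/m^2)


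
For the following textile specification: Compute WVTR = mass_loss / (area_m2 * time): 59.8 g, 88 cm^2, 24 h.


Formula: WVTR = mass_loss / (area * time)
Step 1: Convert area: 88 cm^2 = 0.0088 m^2
Step 2: WVTR = 59.8 g / (0.0088 m^2 * 24 h)
Step 3: WVTR = 59.8 / 0.2112 = 283.1 g/m^2/h

283.1 g/m^2/h


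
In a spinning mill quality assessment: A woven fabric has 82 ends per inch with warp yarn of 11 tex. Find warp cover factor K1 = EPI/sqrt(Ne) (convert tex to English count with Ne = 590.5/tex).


Formula: K1 = EPI / sqrt(Ne), with Ne = 590.5 / tex_warp
Step 1: Ne = 590.5 / 11 = 53.682
Step 2: sqrt(Ne) = sqrt(53.682) = 7.3268
Step 3: K1 = 82 / 7.3268 = 11.2

11.2


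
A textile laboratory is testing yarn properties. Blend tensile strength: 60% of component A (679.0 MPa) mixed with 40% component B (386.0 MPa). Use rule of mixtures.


Formula: Blend property = (fraction_A * property_A) + (fraction_B * property_B)
Step 1: Contribution A = 60/100 * 679.0 MPa = 407.4 MPa
Step 2: Contribution B = 40/100 * 386.0 MPa = 154.4 MPa
Step 3: Blend tensile strength = 407.4 + 154.4 = 561.8 MPa

561.8 MPa


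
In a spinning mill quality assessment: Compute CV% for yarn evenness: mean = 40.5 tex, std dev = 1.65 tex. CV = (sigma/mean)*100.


Formula: CV% = (standard deviation / mean) * 100
Step 1: Ratio = 1.65 / 40.5 = 0.040741
Step 2: CV% = 0.040741 * 100 = 4.0741% ≈ 4.1%

4.1%


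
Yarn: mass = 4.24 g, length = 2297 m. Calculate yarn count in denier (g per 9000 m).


Formula: den = (mass_g / length_m) * 9000
Substituting: den = (4.24 / 2297) * 9000
Intermediate: 4.24 / 2297 = 0.00184589 g/m
den = 0.00184589 * 9000 = 16.6 denier

16.6 denier


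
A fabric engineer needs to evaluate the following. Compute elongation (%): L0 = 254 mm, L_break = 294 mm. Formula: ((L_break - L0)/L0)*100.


Formula: Elongation (%) = ((L_break - L0) / L0) * 100
Step 1: Extension = 294 - 254 = 40 mm
Step 2: Elongation = (40 / 254) * 100
Step 3: Elongation = 0.15748 * 100 = 15.748% ≈ 15.7%

15.7%


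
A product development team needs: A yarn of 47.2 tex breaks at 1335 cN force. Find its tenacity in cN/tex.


Formula: Tenacity = Breaking force / Linear density
Tenacity = 1335 cN / 47.2 tex
Tenacity = 28.28 cN/tex

28.28 cN/tex


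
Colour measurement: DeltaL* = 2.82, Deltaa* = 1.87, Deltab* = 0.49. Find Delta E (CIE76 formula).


Formula: Delta E = sqrt(dL*^2 + da*^2 + db*^2)
Step 1: dL*^2 = 2.82^2 = 7.9524
Step 2: da*^2 = 1.87^2 = 3.4969
Step 3: db*^2 = 0.49^2 = 0.2401
Step 4: Sum = 7.9524 + 3.4969 + 0.2401 = 11.6894
Step 5: Delta E = sqrt(11.6894) = 3.42

3.42 Delta E


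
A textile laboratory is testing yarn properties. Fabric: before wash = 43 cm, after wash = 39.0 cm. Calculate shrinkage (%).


Formula: Shrinkage% = ((L_before - L_after) / L_before) * 100
Step 1: Shrinkage = 43 - 39.0 = 4.0 cm
Step 2: Shrinkage% = (4.0 / 43) * 100
Step 3: Shrinkage% = 0.093023 * 100 = 9.3023% ≈ 9.3%

9.3%


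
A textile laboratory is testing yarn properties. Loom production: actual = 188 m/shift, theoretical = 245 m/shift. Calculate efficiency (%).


Formula: Efficiency% = (Actual output / Theoretical output) * 100
Efficiency% = (188 / 245) * 100
Efficiency% = 0.767347 * 100 = 76.7347% ≈ 76.7%

76.7%


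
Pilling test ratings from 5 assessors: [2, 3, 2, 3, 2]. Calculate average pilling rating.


Formula: Mean = sum / count
Sum = 2 + 3 + 2 + 3 + 2 = 12
Mean = 12 / 5 = 2.4

2.4


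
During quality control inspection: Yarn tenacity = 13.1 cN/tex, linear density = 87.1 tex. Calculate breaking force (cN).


Formula: Breaking force = Tenacity * Linear density
F = 13.1 cN/tex * 87.1 tex
F = 1141.01 cN

1141.01 cN


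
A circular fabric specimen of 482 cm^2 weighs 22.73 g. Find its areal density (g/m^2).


Formula: GSM = mass_g / area_m2
Step 1: Convert area: 482 cm^2 = 482 / 10000 = 0.0482 m^2
Step 2: GSM = 22.73 g / 0.0482 m^2 = 471.6 g/m^2

471.6 g/m^2


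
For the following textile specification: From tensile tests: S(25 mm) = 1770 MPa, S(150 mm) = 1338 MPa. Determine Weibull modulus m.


Formula: m = ln(L1/L2) / ln(S2/S1)
Step 1: ln(L1/L2) = ln(25/150) = -1.79176
Step 2: S2/S1 = 1338/1770 = 0.75593
Step 3: ln(S2/S1) = ln(0.75593) = -0.27981
Step 4: m = -1.79176 / -0.27981 = 6.40

6.40 (Weibull m)


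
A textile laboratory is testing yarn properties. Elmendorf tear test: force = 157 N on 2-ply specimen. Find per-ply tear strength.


Formula: Per-ply strength = Total force / Number of plies
Per-ply = 157 N / 2
Per-ply = 78.5 N

78.5 N


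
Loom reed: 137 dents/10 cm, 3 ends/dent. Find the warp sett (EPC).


Formula: EPC = (dents per 10 cm * ends per dent) / 10
Step 1: Total ends per 10 cm = 137 * 3 = 411
Step 2: EPC = 411 / 10 = 41.1 ends/cm

41.1 ends/cm


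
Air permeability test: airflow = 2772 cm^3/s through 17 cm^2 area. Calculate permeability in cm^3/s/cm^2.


Formula: Air Permeability = Airflow / Test Area
AP = 2772 cm^3/s / 17 cm^2
AP = 163.1 cm^3/s/cm^2

163.1 cm^3/s/cm^2


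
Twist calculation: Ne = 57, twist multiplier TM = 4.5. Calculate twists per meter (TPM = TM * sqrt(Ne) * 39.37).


Formula: TPM = TM * sqrt(Ne) * 39.37
Step 1: sqrt(Ne) = sqrt(57) = 7.5498
Step 2: TM * sqrt(Ne) = 4.5 * 7.5498 = 33.9741
Step 3: TPM = 33.9741 * 39.37 = 1338 twists/m

1338 twists/m


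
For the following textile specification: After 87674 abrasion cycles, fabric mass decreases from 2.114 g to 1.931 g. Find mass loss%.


Formula: Mass loss% = ((m_before - m_after) / m_before) * 100
Step 1: Mass loss = 2.114 - 1.931 = 0.183 g
Step 2: Ratio = 0.183 / 2.114 = 0.0865658
Step 3: Mass loss% = 0.0865658 * 100 = 8.65658% ≈ 8.66%

8.66%


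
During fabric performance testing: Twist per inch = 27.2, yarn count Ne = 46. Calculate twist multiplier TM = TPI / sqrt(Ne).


Formula: TM = TPI / sqrt(Ne)
Step 1: sqrt(Ne) = sqrt(46) = 6.7823
Step 2: TM = 27.2 / 6.7823 = 4.01

4.01 TM


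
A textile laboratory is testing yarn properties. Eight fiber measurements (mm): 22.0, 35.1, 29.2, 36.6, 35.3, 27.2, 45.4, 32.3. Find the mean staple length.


Formula: Mean = sum of lengths / count
Sum = 22.0 + 35.1 + 29.2 + 36.6 + 35.3 + 27.2 + 45.4 + 32.3
Sum = 263.1 mm
Mean = 263.1 / 8 = 32.89 mm

32.89 mm


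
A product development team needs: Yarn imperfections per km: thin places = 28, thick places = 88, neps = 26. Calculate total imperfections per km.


Formula: Total = thin places + thick places + neps
Total = 28 + 88 + 26
Total = 142 imperfections/km

142 imperfections/km


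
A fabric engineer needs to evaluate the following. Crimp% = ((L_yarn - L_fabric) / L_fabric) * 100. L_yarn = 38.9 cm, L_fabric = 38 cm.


Formula: Crimp% = ((L_yarn - L_fabric) / L_fabric) * 100
Step 1: Extension = 38.9 - 38 = 0.9 cm
Step 2: Crimp% = (0.9 / 38) * 100
Step 3: Crimp% = 0.023684 * 100 = 2.3684% ≈ 2.4%

2.4%


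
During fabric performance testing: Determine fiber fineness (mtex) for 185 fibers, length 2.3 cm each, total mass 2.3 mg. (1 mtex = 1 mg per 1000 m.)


Formula: fineness (mtex) = mass (mg) / total length (km) = (mass_mg / total_length_m) * 1000
Step 1: Convert fiber length: 2.3 cm = 0.023 m
Step 2: Total fiber length = 185 * 0.023 = 4.255 m
Step 3: Linear density = 2.3 mg / 4.255 m = 0.5405 mg/m
Step 4: fineness = 0.5405 * 1000 = 540.5 mtex

540.5 mtex


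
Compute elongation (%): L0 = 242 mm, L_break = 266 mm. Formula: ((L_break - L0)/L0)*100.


Formula: Elongation (%) = ((L_break - L0) / L0) * 100
Step 1: Extension = 266 - 242 = 24 mm
Step 2: Elongation = (24 / 242) * 100
Step 3: Elongation = 0.099174 * 100 = 9.9174% ≈ 9.9%

9.9%


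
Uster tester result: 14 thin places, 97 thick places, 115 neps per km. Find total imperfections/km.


Formula: Total = thin places + thick places + neps
Total = 14 + 97 + 115
Total = 226 imperfections/km

226 imperfections/km


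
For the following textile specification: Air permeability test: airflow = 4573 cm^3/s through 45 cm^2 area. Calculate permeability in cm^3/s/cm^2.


Formula: Air Permeability = Airflow / Test Area
AP = 4573 cm^3/s / 45 cm^2
AP = 101.6 cm^3/s/cm^2

101.6 cm^3/s/cm^2


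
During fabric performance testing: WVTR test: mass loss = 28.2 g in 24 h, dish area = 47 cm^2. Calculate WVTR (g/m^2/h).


Formula: WVTR = mass_loss / (area * time)
Step 1: Convert area: 47 cm^2 = 0.0047 m^2
Step 2: WVTR = 28.2 g / (0.0047 m^2 * 24 h)
Step 3: WVTR = 28.2 / 0.1128 = 250.0 g/m^2/h

250.0 g/m^2/h


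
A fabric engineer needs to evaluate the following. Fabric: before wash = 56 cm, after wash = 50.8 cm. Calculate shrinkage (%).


Formula: Shrinkage% = ((L_before - L_after) / L_before) * 100
Step 1: Shrinkage = 56 - 50.8 = 5.2 cm
Step 2: Shrinkage% = (5.2 / 56) * 100
Step 3: Shrinkage% = 0.092857 * 100 = 9.2857% ≈ 9.3%

9.3%


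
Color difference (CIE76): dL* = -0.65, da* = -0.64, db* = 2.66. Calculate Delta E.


Formula: Delta E = sqrt(dL*^2 + da*^2 + db*^2)
Step 1: dL*^2 = (-0.65)^2 = 0.4225
Step 2: da*^2 = (-0.64)^2 = 0.4096
Step 3: db*^2 = 2.66^2 = 7.0756
Step 4: Sum = 0.4225 + 0.4096 + 7.0756 = 7.9077
Step 5: Delta E = sqrt(7.9077) = 2.81

2.81 Delta E


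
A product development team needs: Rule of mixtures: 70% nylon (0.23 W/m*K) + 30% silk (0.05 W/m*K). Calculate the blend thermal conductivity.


Formula: Blend property = (fraction_A * property_A) + (fraction_B * property_B)
Step 1: Contribution A = 70/100 * 0.23 W/m*K = 0.161 W/m*K
Step 2: Contribution B = 30/100 * 0.05 W/m*K = 0.015 W/m*K
Step 3: Blend thermal conductivity = 0.161 + 0.015 = 0.176 W/m*K

0.176 W/m*K


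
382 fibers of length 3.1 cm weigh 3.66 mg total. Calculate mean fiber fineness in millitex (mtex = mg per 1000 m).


Formula: fineness (mtex) = mass (mg) / total length (km) = (mass_mg / total_length_m) * 1000
Step 1: Convert fiber length: 3.1 cm = 0.031 m
Step 2: Total fiber length = 382 * 0.031 = 11.842 m
Step 3: Linear density = 3.66 mg / 11.842 m = 0.3091 mg/m
Step 4: fineness = 0.3091 * 1000 = 309.1 mtex

309.1 mtex


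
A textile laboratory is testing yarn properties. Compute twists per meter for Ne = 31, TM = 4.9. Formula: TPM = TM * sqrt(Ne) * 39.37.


Formula: TPM = TM * sqrt(Ne) * 39.37
Step 1: sqrt(Ne) = sqrt(31) = 5.5678
Step 2: TM * sqrt(Ne) = 4.9 * 5.5678 = 27.2822
Step 3: TPM = 27.2822 * 39.37 = 1074 twists/m

1074 twists/m


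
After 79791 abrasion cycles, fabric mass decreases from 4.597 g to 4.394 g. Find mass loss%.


Formula: Mass loss% = ((m_before - m_after) / m_before) * 100
Step 1: Mass loss = 4.597 - 4.394 = 0.203 g
Step 2: Ratio = 0.203 / 4.597 = 0.0441592
Step 3: Mass loss% = 0.0441592 * 100 = 4.41592% ≈ 4.42%

4.42%


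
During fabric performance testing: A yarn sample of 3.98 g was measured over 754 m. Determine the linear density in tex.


Formula: Tex = (mass_g / length_m) * 1000
Substituting: Tex = (3.98 / 754) * 1000
Intermediate: 3.98 / 754 = 0.00527851 g/m
Tex = 0.00527851 * 1000 = 5.28 tex

5.28 tex


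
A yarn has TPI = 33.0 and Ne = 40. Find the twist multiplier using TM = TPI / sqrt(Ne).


Formula: TM = TPI / sqrt(Ne)
Step 1: sqrt(Ne) = sqrt(40) = 6.3246
Step 2: TM = 33.0 / 6.3246 = 5.22

5.22 TM


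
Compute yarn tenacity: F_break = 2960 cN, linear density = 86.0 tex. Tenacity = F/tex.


Formula: Tenacity = Breaking force / Linear density
Tenacity = 2960 cN / 86.0 tex
Tenacity = 34.42 cN/tex

34.42 cN/tex


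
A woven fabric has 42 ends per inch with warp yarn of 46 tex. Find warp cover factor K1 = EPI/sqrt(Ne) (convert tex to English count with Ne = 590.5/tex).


Formula: K1 = EPI / sqrt(Ne), with Ne = 590.5 / tex_warp
Step 1: Ne = 590.5 / 46 = 12.837
Step 2: sqrt(Ne) = sqrt(12.837) = 3.5829
Step 3: K1 = 42 / 3.5829 = 11.7

11.7


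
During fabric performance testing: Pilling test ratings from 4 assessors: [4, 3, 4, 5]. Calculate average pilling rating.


Formula: Mean = sum / count
Sum = 4 + 3 + 4 + 5 = 16
Mean = 16 / 4 = 4.0

4.0


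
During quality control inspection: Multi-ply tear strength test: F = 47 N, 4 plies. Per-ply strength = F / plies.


Formula: Per-ply strength = Total force / Number of plies
Per-ply = 47 N / 4
Per-ply = 11.75 N

11.75 N


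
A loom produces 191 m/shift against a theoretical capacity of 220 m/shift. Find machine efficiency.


Formula: Efficiency% = (Actual output / Theoretical output) * 100
Efficiency% = (191 / 220) * 100
Efficiency% = 0.868182 * 100 = 86.8182% ≈ 86.8%

86.8%


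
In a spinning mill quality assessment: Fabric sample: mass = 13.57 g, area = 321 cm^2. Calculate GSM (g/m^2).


Formula: GSM = mass_g / area_m2
Step 1: Convert area: 321 cm^2 = 321 / 10000 = 0.0321 m^2
Step 2: GSM = 13.57 g / 0.0321 m^2 = 422.7 g/m^2

422.7 g/m^2


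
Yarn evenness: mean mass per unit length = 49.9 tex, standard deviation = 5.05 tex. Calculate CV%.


Formula: CV% = (standard deviation / mean) * 100
Step 1: Ratio = 5.05 / 49.9 = 0.101202
Step 2: CV% = 0.101202 * 100 = 10.1202% ≈ 10.1%

10.1%


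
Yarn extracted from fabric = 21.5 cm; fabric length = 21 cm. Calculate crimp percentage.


Formula: Crimp% = ((L_yarn - L_fabric) / L_fabric) * 100
Step 1: Extension = 21.5 - 21 = 0.5 cm
Step 2: Crimp% = (0.5 / 21) * 100
Step 3: Crimp% = 0.02381 * 100 = 2.381% ≈ 2.4%

2.4%


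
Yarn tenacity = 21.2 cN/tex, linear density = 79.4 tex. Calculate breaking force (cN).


Formula: Breaking force = Tenacity * Linear density
F = 21.2 cN/tex * 79.4 tex
F = 1683.28 cN

1683.28 cN


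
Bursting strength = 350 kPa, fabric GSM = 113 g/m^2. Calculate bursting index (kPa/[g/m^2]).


Formula: Bursting Index = Bursting Strength / Fabric GSM
BI = 350 kPa / 113 g/m^2
BI = 3.097 kPa/(g/m^2)

3.097 kPa/(g/m^2)


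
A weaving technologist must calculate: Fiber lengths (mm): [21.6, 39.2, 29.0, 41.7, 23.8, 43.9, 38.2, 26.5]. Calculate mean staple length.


Formula: Mean = sum of lengths / count
Sum = 21.6 + 39.2 + 29.0 + 41.7 + 23.8 + 43.9 + 38.2 + 26.5
Sum = 263.9 mm
Mean = 263.9 / 8 = 32.99 mm

32.99 mm


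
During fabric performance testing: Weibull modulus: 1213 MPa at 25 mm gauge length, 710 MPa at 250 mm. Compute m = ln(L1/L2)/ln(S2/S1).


Formula: m = ln(L1/L2) / ln(S2/S1)
Step 1: ln(L1/L2) = ln(25/250) = -2.30259
Step 2: S2/S1 = 710/1213 = 0.58533
Step 3: ln(S2/S1) = ln(0.58533) = -0.53558
Step 4: m = -2.30259 / -0.53558 = 4.30

4.30 (Weibull m)


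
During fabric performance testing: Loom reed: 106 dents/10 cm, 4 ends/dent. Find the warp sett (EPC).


Formula: EPC = (dents per 10 cm * ends per dent) / 10
Step 1: Total ends per 10 cm = 106 * 4 = 424
Step 2: EPC = 424 / 10 = 42.4 ends/cm

42.4 ends/cm


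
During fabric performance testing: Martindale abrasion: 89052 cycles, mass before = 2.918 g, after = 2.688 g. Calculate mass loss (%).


Formula: Mass loss% = ((m_before - m_after) / m_before) * 100
Step 1: Mass loss = 2.918 - 2.688 = 0.23 g
Step 2: Ratio = 0.23 / 2.918 = 0.0788211
Step 3: Mass loss% = 0.0788211 * 100 = 7.88211% ≈ 7.88%

7.88%


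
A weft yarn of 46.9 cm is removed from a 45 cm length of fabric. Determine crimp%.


Formula: Crimp% = ((L_yarn - L_fabric) / L_fabric) * 100
Step 1: Extension = 46.9 - 45 = 1.9 cm
Step 2: Crimp% = (1.9 / 45) * 100
Step 3: Crimp% = 0.042222 * 100 = 4.2222% ≈ 4.2%

4.2%


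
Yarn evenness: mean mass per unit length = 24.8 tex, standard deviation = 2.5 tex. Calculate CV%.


Formula: CV% = (standard deviation / mean) * 100
Step 1: Ratio = 2.5 / 24.8 = 0.100806
Step 2: CV% = 0.100806 * 100 = 10.0806% ≈ 10.1%

10.1%


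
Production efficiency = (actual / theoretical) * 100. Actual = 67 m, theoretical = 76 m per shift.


Formula: Efficiency% = (Actual output / Theoretical output) * 100
Efficiency% = (67 / 76) * 100
Efficiency% = 0.881579 * 100 = 88.1579% ≈ 88.2%

88.2%


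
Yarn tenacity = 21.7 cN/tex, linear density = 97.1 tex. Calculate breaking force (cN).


Formula: Breaking force = Tenacity * Linear density
F = 21.7 cN/tex * 97.1 tex
F = 2107.07 cN

2107.07 cN


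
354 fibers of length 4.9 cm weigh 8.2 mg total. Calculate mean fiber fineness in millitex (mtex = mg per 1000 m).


Formula: fineness (mtex) = mass (mg) / total length (km) = (mass_mg / total_length_m) * 1000
Step 1: Convert fiber length: 4.9 cm = 0.049 m
Step 2: Total fiber length = 354 * 0.049 = 17.346 m
Step 3: Linear density = 8.2 mg / 17.346 m = 0.4727 mg/m
Step 4: fineness = 0.4727 * 1000 = 472.7 mtex

472.7 mtex


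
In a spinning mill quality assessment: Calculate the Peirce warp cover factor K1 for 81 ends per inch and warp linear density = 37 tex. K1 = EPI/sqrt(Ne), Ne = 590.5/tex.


Formula: K1 = EPI / sqrt(Ne), with Ne = 590.5 / tex_warp
Step 1: Ne = 590.5 / 37 = 15.959
Step 2: sqrt(Ne) = sqrt(15.959) = 3.9949
Step 3: K1 = 81 / 3.9949 = 20.3

20.3


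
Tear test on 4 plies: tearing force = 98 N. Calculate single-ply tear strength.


Formula: Per-ply strength = Total force / Number of plies
Per-ply = 98 N / 4
Per-ply = 24.5 N

24.5 N


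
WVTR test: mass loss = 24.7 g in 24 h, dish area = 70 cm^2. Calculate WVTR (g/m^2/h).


Formula: WVTR = mass_loss / (area * time)
Step 1: Convert area: 70 cm^2 = 0.007 m^2
Step 2: WVTR = 24.7 g / (0.007 m^2 * 24 h)
Step 3: WVTR = 24.7 / 0.168 = 147.0 g/m^2/h

147.0 g/m^2/h


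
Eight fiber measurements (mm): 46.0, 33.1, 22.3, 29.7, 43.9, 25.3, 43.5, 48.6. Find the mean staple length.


Formula: Mean = sum of lengths / count
Sum = 46.0 + 33.1 + 22.3 + 29.7 + 43.9 + 25.3 + 43.5 + 48.6
Sum = 292.4 mm
Mean = 292.4 / 8 = 36.55 mm

36.55 mm


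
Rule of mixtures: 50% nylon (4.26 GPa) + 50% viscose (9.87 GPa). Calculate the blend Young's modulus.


Formula: Blend property = (fraction_A * property_A) + (fraction_B * property_B)
Step 1: Contribution A = 50/100 * 4.26 GPa = 2.13 GPa
Step 2: Contribution B = 50/100 * 9.87 GPa = 4.935 GPa
Step 3: Blend Young's modulus = 2.13 + 4.935 = 7.065 GPa

7.065 GPa


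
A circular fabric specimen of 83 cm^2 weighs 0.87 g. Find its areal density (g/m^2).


Formula: GSM = mass_g / area_m2
Step 1: Convert area: 83 cm^2 = 83 / 10000 = 0.0083 m^2
Step 2: GSM = 0.87 g / 0.0083 m^2 = 104.8 g/m^2

104.8 g/m^2


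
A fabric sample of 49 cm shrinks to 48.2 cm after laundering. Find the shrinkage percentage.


Formula: Shrinkage% = ((L_before - L_after) / L_before) * 100
Step 1: Shrinkage = 49 - 48.2 = 0.8 cm
Step 2: Shrinkage% = (0.8 / 49) * 100
Step 3: Shrinkage% = 0.016327 * 100 = 1.6327% ≈ 1.6%

1.6%


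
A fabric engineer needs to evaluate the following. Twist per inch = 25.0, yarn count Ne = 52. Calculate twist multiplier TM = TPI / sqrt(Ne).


Formula: TM = TPI / sqrt(Ne)
Step 1: sqrt(Ne) = sqrt(52) = 7.2111
Step 2: TM = 25.0 / 7.2111 = 3.47

3.47 TM


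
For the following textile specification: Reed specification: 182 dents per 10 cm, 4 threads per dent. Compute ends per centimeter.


Formula: EPC = (dents per 10 cm * ends per dent) / 10
Step 1: Total ends per 10 cm = 182 * 4 = 728
Step 2: EPC = 728 / 10 = 72.8 ends/cm

72.8 ends/cm


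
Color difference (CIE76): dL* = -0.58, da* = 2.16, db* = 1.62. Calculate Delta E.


Formula: Delta E = sqrt(dL*^2 + da*^2 + db*^2)
Step 1: dL*^2 = (-0.58)^2 = 0.3364
Step 2: da*^2 = 2.16^2 = 4.6656
Step 3: db*^2 = 1.62^2 = 2.6244
Step 4: Sum = 0.3364 + 4.6656 + 2.6244 = 7.6264
Step 5: Delta E = sqrt(7.6264) = 2.76

2.76 Delta E


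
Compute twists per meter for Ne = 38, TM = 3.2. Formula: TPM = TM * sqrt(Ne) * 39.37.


Formula: TPM = TM * sqrt(Ne) * 39.37
Step 1: sqrt(Ne) = sqrt(38) = 6.1644
Step 2: TM * sqrt(Ne) = 3.2 * 6.1644 = 19.7261
Step 3: TPM = 19.7261 * 39.37 = 777 twists/m

777 twists/m


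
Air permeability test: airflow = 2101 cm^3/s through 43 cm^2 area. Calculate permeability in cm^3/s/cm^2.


Formula: Air Permeability = Airflow / Test Area
AP = 2101 cm^3/s / 43 cm^2
AP = 48.9 cm^3/s/cm^2

48.9 cm^3/s/cm^2


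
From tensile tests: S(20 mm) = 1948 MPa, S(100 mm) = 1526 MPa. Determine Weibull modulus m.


Formula: m = ln(L1/L2) / ln(S2/S1)
Step 1: ln(L1/L2) = ln(20/100) = -1.60944
Step 2: S2/S1 = 1526/1948 = 0.78337
Step 3: ln(S2/S1) = ln(0.78337) = -0.24415
Step 4: m = -1.60944 / -0.24415 = 6.59

6.59 (Weibull m)


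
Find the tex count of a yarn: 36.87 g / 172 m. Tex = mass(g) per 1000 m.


Formula: Tex = (mass_g / length_m) * 1000
Substituting: Tex = (36.87 / 172) * 1000
Intermediate: 36.87 / 172 = 0.21436047 g/m
Tex = 0.21436047 * 1000 = 214.36 tex

214.36 tex


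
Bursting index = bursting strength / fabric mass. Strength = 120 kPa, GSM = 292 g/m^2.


Formula: Bursting Index = Bursting Strength / Fabric GSM
BI = 120 kPa / 292 g/m^2
BI = 0.411 kPa/(g/m^2)

0.411 kPa/(g/m^2)


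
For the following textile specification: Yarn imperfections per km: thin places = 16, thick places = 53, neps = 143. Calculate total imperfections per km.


Formula: Total = thin places + thick places + neps
Total = 16 + 53 + 143
Total = 212 imperfections/km

212 imperfections/km


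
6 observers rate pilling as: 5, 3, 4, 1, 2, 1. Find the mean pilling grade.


Formula: Mean = sum / count
Sum = 5 + 3 + 4 + 1 + 2 + 1 = 16
Mean = 16 / 6 = 2.7

2.7


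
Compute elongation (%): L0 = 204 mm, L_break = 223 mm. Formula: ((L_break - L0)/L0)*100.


Formula: Elongation (%) = ((L_break - L0) / L0) * 100
Step 1: Extension = 223 - 204 = 19 mm
Step 2: Elongation = (19 / 204) * 100
Step 3: Elongation = 0.093137 * 100 = 9.3137% ≈ 9.3%

9.3%


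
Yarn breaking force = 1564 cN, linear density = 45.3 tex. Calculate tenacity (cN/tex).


Formula: Tenacity = Breaking force / Linear density
Tenacity = 1564 cN / 45.3 tex
Tenacity = 34.53 cN/tex

34.53 cN/tex


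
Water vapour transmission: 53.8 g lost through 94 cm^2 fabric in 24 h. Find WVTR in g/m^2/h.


Formula: WVTR = mass_loss / (area * time)
Step 1: Convert area: 94 cm^2 = 0.0094 m^2
Step 2: WVTR = 53.8 g / (0.0094 m^2 * 24 h)
Step 3: WVTR = 53.8 / 0.2256 = 238.5 g/m^2/h

238.5 g/m^2/h


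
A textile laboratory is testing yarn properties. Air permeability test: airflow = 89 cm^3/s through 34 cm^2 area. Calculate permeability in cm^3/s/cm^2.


Formula: Air Permeability = Airflow / Test Area
AP = 89 cm^3/s / 34 cm^2
AP = 2.6 cm^3/s/cm^2

2.6 cm^3/s/cm^2


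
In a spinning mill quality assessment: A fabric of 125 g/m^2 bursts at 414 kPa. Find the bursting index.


Formula: Bursting Index = Bursting Strength / Fabric GSM
BI = 414 kPa / 125 g/m^2
BI = 3.312 kPa/(g/m^2)

3.312 kPa/(g/m^2)


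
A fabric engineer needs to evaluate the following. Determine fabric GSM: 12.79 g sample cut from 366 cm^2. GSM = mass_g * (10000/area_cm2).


Formula: GSM = mass_g / area_m2
Step 1: Convert area: 366 cm^2 = 366 / 10000 = 0.0366 m^2
Step 2: GSM = 12.79 g / 0.0366 m^2 = 349.5 g/m^2

349.5 g/m^2


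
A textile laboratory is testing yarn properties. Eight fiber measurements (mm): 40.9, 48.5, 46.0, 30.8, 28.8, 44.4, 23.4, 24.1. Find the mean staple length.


Formula: Mean = sum of lengths / count
Sum = 40.9 + 48.5 + 46.0 + 30.8 + 28.8 + 44.4 + 23.4 + 24.1
Sum = 286.9 mm
Mean = 286.9 / 8 = 35.86 mm

35.86 mm
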